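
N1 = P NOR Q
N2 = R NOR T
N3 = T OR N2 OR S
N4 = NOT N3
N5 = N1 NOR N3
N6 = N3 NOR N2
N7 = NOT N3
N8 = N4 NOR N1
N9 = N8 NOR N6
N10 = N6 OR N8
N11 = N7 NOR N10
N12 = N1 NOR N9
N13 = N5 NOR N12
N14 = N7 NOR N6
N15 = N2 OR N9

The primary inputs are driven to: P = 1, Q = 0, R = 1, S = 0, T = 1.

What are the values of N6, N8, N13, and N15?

N1 = P NOR Q = 1 NOR 0 = 0
N2 = R NOR T = 1 NOR 1 = 0
N3 = T OR N2 OR S = 1 OR 0 OR 0 = 1
N4 = NOT N3 = NOT 1 = 0
N5 = N1 NOR N3 = 0 NOR 1 = 0
N6 = N3 NOR N2 = 1 NOR 0 = 0
N8 = N4 NOR N1 = 0 NOR 0 = 1
N9 = N8 NOR N6 = 1 NOR 0 = 0
N12 = N1 NOR N9 = 0 NOR 0 = 1
N13 = N5 NOR N12 = 0 NOR 1 = 0
N15 = N2 OR N9 = 0 OR 0 = 0

N6 = 0  N8 = 1  N13 = 0  N15 = 0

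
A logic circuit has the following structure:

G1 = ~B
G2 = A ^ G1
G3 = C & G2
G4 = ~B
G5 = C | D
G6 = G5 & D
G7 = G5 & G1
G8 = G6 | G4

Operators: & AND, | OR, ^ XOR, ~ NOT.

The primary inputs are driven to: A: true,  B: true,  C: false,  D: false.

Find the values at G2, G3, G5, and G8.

G2 = true, G3 = false, G5 = false, G8 = false

G1 = NOT B = NOT true = false
G2 = A XOR G1 = true XOR false = true
G3 = C AND G2 = false AND true = false
G4 = NOT B = NOT true = false
G5 = C OR D = false OR false = false
G6 = G5 AND D = false AND false = false
G8 = G6 OR G4 = false OR false = false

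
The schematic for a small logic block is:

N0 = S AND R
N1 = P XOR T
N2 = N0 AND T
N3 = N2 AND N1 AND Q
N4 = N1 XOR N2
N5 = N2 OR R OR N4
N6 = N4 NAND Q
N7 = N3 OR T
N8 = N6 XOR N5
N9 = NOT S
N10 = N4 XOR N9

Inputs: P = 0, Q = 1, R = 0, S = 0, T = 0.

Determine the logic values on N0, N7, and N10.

N0 = S AND R = 0 AND 0 = 0
N1 = P XOR T = 0 XOR 0 = 0
N2 = N0 AND T = 0 AND 0 = 0
N3 = N2 AND N1 AND Q = 0 AND 0 AND 1 = 0
N4 = N1 XOR N2 = 0 XOR 0 = 0
N7 = N3 OR T = 0 OR 0 = 0
N9 = NOT S = NOT 0 = 1
N10 = N4 XOR N9 = 0 XOR 1 = 1

N0 = 0; N7 = 0; N10 = 1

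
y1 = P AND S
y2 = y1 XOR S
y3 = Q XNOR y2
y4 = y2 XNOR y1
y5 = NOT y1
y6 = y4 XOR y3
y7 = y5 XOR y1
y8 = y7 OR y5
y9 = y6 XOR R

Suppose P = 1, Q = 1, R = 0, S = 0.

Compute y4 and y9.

y1 = P AND S = 1 AND 0 = 0
y2 = y1 XOR S = 0 XOR 0 = 0
y3 = Q XNOR y2 = 1 XNOR 0 = 0
y4 = y2 XNOR y1 = 0 XNOR 0 = 1
y6 = y4 XOR y3 = 1 XOR 0 = 1
y9 = y6 XOR R = 1 XOR 0 = 1

y4 = 1, y9 = 1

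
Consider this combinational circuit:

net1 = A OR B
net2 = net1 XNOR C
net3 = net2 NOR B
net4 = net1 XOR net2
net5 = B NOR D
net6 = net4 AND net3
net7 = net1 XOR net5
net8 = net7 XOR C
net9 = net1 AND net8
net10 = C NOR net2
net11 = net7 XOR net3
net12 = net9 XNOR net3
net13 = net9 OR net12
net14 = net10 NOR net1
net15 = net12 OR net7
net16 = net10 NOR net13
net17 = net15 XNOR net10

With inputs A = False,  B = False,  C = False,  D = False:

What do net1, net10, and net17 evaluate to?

net1 = False, net10 = False, net17 = False

net1 = A OR B = False OR False = False
net2 = net1 XNOR C = False XNOR False = True
net3 = net2 NOR B = True NOR False = False
net5 = B NOR D = False NOR False = True
net7 = net1 XOR net5 = False XOR True = True
net8 = net7 XOR C = True XOR False = True
net9 = net1 AND net8 = False AND True = False
net10 = C NOR net2 = False NOR True = False
net12 = net9 XNOR net3 = False XNOR False = True
net15 = net12 OR net7 = True OR True = True
net17 = net15 XNOR net10 = True XNOR False = False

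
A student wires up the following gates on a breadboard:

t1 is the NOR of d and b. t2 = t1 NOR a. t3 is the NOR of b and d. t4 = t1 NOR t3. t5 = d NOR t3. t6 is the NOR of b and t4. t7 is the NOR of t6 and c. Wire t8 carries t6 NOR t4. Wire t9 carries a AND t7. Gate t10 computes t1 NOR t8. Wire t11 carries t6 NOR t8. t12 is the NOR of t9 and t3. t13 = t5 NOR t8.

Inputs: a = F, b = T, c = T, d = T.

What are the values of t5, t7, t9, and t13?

t1 = d NOR b = T NOR T = F
t3 = b NOR d = T NOR T = F
t4 = t1 NOR t3 = F NOR F = T
t5 = d NOR t3 = T NOR F = F
t6 = b NOR t4 = T NOR T = F
t7 = t6 NOR c = F NOR T = F
t8 = t6 NOR t4 = F NOR T = F
t9 = a AND t7 = F AND F = F
t13 = t5 NOR t8 = F NOR F = T

t5 = F; t7 = F; t9 = F; t13 = T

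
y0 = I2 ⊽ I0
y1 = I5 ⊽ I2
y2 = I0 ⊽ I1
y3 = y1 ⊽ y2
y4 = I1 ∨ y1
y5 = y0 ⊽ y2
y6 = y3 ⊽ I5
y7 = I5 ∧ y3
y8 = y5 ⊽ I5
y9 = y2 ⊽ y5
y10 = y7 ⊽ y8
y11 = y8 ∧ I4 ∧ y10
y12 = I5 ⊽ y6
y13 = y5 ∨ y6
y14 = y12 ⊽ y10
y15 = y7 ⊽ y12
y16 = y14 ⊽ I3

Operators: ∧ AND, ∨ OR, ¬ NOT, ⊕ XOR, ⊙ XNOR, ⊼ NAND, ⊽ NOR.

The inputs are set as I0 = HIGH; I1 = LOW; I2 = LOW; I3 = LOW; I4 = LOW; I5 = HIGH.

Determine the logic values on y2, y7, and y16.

y2 = LOW  y7 = HIGH  y16 = LOW

y0 = I2 NOR I0 = LOW NOR HIGH = LOW
y1 = I5 NOR I2 = HIGH NOR LOW = LOW
y2 = I0 NOR I1 = HIGH NOR LOW = LOW
y3 = y1 NOR y2 = LOW NOR LOW = HIGH
y5 = y0 NOR y2 = LOW NOR LOW = HIGH
y6 = y3 NOR I5 = HIGH NOR HIGH = LOW
y7 = I5 AND y3 = HIGH AND HIGH = HIGH
y8 = y5 NOR I5 = HIGH NOR HIGH = LOW
y10 = y7 NOR y8 = HIGH NOR LOW = LOW
y12 = I5 NOR y6 = HIGH NOR LOW = LOW
y14 = y12 NOR y10 = LOW NOR LOW = HIGH
y16 = y14 NOR I3 = HIGH NOR LOW = LOW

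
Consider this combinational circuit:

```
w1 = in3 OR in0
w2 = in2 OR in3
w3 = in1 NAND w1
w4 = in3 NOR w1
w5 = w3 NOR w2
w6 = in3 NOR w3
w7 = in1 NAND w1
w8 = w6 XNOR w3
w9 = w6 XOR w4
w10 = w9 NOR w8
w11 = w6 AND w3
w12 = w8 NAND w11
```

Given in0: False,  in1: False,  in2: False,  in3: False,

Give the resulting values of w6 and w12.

w6 = False; w12 = True

w1 = in3 OR in0 = False OR False = False
w3 = in1 NAND w1 = False NAND False = True
w6 = in3 NOR w3 = False NOR True = False
w8 = w6 XNOR w3 = False XNOR True = False
w11 = w6 AND w3 = False AND True = False
w12 = w8 NAND w11 = False NAND False = True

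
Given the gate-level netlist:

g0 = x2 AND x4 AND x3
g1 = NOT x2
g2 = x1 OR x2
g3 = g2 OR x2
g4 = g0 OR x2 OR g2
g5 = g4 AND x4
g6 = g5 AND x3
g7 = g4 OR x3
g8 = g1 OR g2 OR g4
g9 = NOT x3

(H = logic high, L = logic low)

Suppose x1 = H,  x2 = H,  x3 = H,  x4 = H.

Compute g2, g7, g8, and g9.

g0 = x2 AND x4 AND x3 = H AND H AND H = H
g1 = NOT x2 = NOT H = L
g2 = x1 OR x2 = H OR H = H
g4 = g0 OR x2 OR g2 = H OR H OR H = H
g7 = g4 OR x3 = H OR H = H
g8 = g1 OR g2 OR g4 = L OR H OR H = H
g9 = NOT x3 = NOT H = L

g2 = H  g7 = H  g8 = H  g9 = L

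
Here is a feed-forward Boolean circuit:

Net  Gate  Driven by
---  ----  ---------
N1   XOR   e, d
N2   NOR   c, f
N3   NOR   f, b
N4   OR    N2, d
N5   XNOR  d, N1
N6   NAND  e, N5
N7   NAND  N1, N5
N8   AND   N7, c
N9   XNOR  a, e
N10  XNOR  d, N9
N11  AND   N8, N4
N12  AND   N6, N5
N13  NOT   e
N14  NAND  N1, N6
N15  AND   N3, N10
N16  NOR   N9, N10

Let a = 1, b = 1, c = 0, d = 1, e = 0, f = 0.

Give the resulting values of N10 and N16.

N9 = a XNOR e = 1 XNOR 0 = 0
N10 = d XNOR N9 = 1 XNOR 0 = 0
N16 = N9 NOR N10 = 0 NOR 0 = 1

N10 = 0; N16 = 1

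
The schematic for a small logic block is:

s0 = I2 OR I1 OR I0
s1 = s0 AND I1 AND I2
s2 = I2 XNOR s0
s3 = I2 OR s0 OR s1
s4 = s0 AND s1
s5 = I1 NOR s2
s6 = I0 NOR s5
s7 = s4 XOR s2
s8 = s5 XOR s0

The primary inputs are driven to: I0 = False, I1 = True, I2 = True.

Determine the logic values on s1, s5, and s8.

s1 = True  s5 = False  s8 = True

s0 = I2 OR I1 OR I0 = True OR True OR False = True
s1 = s0 AND I1 AND I2 = True AND True AND True = True
s2 = I2 XNOR s0 = True XNOR True = True
s5 = I1 NOR s2 = True NOR True = False
s8 = s5 XOR s0 = False XOR True = True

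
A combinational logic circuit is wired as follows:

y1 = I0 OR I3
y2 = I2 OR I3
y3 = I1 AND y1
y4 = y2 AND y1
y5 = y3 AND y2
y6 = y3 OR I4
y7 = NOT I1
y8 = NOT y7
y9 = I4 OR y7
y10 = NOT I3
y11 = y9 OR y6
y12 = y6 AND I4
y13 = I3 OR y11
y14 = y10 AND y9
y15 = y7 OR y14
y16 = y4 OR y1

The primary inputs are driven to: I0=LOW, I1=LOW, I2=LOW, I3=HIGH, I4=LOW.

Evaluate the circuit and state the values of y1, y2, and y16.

y1 = I0 OR I3 = LOW OR HIGH = HIGH
y2 = I2 OR I3 = LOW OR HIGH = HIGH
y4 = y2 AND y1 = HIGH AND HIGH = HIGH
y16 = y4 OR y1 = HIGH OR HIGH = HIGH

y1 = HIGH  y2 = HIGH  y16 = HIGH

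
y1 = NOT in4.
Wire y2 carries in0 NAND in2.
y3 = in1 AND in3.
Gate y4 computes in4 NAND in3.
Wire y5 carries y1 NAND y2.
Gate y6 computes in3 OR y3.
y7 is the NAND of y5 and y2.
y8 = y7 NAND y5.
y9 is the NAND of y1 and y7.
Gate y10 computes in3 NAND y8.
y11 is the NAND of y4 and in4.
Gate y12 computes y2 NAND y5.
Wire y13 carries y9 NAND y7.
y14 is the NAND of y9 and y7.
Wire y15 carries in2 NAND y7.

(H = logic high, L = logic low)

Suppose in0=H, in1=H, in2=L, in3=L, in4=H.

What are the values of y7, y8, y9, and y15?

y1 = NOT in4 = NOT H = L
y2 = in0 NAND in2 = H NAND L = H
y5 = y1 NAND y2 = L NAND H = H
y7 = y5 NAND y2 = H NAND H = L
y8 = y7 NAND y5 = L NAND H = H
y9 = y1 NAND y7 = L NAND L = H
y15 = in2 NAND y7 = L NAND L = H

y7 = L; y8 = H; y9 = H; y15 = H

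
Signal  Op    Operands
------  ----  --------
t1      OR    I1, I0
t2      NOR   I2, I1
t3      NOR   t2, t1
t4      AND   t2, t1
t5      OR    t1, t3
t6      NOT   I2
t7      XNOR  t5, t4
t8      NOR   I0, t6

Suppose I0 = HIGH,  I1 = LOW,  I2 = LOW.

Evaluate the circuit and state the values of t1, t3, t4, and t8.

t1 = HIGH, t3 = LOW, t4 = HIGH, t8 = LOW

t1 = I1 OR I0 = LOW OR HIGH = HIGH
t2 = I2 NOR I1 = LOW NOR LOW = HIGH
t3 = t2 NOR t1 = HIGH NOR HIGH = LOW
t4 = t2 AND t1 = HIGH AND HIGH = HIGH
t6 = NOT I2 = NOT LOW = HIGH
t8 = I0 NOR t6 = HIGH NOR HIGH = LOW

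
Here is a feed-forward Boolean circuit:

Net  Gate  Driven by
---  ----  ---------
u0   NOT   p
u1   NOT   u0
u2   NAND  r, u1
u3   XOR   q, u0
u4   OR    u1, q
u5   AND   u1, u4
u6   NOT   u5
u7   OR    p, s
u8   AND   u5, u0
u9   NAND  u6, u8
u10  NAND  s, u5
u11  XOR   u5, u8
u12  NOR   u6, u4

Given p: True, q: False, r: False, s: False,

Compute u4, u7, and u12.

u4 = True, u7 = True, u12 = False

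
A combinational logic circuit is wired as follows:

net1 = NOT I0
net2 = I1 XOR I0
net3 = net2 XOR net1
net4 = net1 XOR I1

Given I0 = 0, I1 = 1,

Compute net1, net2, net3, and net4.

net1 = 1, net2 = 1, net3 = 0, net4 = 0

net1 = NOT I0 = NOT 0 = 1
net2 = I1 XOR I0 = 1 XOR 0 = 1
net3 = net2 XOR net1 = 1 XOR 1 = 0
net4 = net1 XOR I1 = 1 XOR 1 = 0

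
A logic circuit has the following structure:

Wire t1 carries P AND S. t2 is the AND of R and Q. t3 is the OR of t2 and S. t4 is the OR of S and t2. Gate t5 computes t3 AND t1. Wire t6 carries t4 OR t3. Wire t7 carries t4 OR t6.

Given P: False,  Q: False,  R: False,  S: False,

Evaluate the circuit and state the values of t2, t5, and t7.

t1 = P AND S = False AND False = False
t2 = R AND Q = False AND False = False
t3 = t2 OR S = False OR False = False
t4 = S OR t2 = False OR False = False
t5 = t3 AND t1 = False AND False = False
t6 = t4 OR t3 = False OR False = False
t7 = t4 OR t6 = False OR False = False

t2 = False, t5 = False, t7 = False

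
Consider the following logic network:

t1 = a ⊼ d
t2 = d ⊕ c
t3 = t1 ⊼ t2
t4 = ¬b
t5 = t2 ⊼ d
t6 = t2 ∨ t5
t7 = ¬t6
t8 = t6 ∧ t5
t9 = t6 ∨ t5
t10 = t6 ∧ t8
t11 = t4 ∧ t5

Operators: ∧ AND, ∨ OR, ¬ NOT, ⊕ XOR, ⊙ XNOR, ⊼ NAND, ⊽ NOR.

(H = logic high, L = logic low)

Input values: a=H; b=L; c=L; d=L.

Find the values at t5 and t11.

t5 = H; t11 = H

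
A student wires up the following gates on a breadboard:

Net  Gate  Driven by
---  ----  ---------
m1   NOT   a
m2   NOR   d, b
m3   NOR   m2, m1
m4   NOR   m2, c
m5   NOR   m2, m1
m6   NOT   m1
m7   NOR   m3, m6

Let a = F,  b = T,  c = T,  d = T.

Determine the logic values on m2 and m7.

m1 = NOT a = NOT F = T
m2 = d NOR b = T NOR T = F
m3 = m2 NOR m1 = F NOR T = F
m6 = NOT m1 = NOT T = F
m7 = m3 NOR m6 = F NOR F = T

m2 = F  m7 = T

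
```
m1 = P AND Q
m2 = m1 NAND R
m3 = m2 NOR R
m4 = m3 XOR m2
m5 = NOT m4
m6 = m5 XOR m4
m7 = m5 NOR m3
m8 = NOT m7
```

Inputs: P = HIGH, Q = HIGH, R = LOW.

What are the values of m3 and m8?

m1 = P AND Q = HIGH AND HIGH = HIGH
m2 = m1 NAND R = HIGH NAND LOW = HIGH
m3 = m2 NOR R = HIGH NOR LOW = LOW
m4 = m3 XOR m2 = LOW XOR HIGH = HIGH
m5 = NOT m4 = NOT HIGH = LOW
m7 = m5 NOR m3 = LOW NOR LOW = HIGH
m8 = NOT m7 = NOT HIGH = LOW

m3 = LOW, m8 = LOW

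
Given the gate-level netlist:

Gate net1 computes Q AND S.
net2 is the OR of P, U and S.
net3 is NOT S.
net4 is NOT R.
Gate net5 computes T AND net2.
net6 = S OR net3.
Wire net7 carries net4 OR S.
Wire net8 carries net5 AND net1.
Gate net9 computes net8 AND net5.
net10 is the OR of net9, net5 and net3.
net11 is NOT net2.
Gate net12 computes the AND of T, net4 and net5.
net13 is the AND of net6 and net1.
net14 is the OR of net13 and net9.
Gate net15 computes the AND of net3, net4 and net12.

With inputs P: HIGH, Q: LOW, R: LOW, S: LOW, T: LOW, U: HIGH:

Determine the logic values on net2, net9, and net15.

net1 = Q AND S = LOW AND LOW = LOW
net2 = P OR U OR S = HIGH OR HIGH OR LOW = HIGH
net3 = NOT S = NOT LOW = HIGH
net4 = NOT R = NOT LOW = HIGH
net5 = T AND net2 = LOW AND HIGH = LOW
net8 = net5 AND net1 = LOW AND LOW = LOW
net9 = net8 AND net5 = LOW AND LOW = LOW
net12 = T AND net4 AND net5 = LOW AND HIGH AND LOW = LOW
net15 = net3 AND net4 AND net12 = HIGH AND HIGH AND LOW = LOW

net2 = HIGH, net9 = LOW, net15 = LOW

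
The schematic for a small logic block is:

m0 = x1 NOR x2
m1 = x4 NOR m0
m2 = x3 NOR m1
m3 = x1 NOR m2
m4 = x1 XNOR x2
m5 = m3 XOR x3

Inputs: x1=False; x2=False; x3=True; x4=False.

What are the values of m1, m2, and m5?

m0 = x1 NOR x2 = False NOR False = True
m1 = x4 NOR m0 = False NOR True = False
m2 = x3 NOR m1 = True NOR False = False
m3 = x1 NOR m2 = False NOR False = True
m5 = m3 XOR x3 = True XOR True = False

m1 = False; m2 = False; m5 = False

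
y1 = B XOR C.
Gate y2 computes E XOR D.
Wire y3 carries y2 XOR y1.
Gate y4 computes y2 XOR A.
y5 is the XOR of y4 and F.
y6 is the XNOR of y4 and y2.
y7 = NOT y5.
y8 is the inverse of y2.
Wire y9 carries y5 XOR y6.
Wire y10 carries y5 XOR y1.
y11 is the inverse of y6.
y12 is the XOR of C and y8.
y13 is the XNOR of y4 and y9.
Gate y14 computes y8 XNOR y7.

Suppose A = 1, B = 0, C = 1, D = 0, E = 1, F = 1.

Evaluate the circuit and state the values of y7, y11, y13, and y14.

y2 = E XOR D = 1 XOR 0 = 1
y4 = y2 XOR A = 1 XOR 1 = 0
y5 = y4 XOR F = 0 XOR 1 = 1
y6 = y4 XNOR y2 = 0 XNOR 1 = 0
y7 = NOT y5 = NOT 1 = 0
y8 = NOT y2 = NOT 1 = 0
y9 = y5 XOR y6 = 1 XOR 0 = 1
y11 = NOT y6 = NOT 0 = 1
y13 = y4 XNOR y9 = 0 XNOR 1 = 0
y14 = y8 XNOR y7 = 0 XNOR 0 = 1

y7 = 0; y11 = 1; y13 = 0; y14 = 1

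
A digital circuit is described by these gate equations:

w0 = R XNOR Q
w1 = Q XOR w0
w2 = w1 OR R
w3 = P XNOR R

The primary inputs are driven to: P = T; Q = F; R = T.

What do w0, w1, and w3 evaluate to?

w0 = R XNOR Q = T XNOR F = F
w1 = Q XOR w0 = F XOR F = F
w3 = P XNOR R = T XNOR T = T

w0 = F  w1 = F  w3 = T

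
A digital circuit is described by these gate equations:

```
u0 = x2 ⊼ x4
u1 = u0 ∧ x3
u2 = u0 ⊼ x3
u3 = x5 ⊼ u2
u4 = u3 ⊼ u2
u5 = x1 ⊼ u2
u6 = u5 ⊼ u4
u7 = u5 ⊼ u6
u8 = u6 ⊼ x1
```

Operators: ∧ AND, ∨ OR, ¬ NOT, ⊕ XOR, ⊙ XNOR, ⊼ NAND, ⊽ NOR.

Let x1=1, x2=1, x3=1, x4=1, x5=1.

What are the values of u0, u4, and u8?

u0 = 0  u4 = 1  u8 = 0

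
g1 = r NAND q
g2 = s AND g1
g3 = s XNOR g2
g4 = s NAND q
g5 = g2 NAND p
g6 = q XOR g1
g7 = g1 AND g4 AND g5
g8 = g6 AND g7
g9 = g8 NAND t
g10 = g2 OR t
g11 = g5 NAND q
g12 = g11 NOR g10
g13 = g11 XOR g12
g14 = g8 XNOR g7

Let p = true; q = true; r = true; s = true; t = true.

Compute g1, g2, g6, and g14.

g1 = false; g2 = false; g6 = true; g14 = true

g1 = r NAND q = true NAND true = false
g2 = s AND g1 = true AND false = false
g4 = s NAND q = true NAND true = false
g5 = g2 NAND p = false NAND true = true
g6 = q XOR g1 = true XOR false = true
g7 = g1 AND g4 AND g5 = false AND false AND true = false
g8 = g6 AND g7 = true AND false = false
g14 = g8 XNOR g7 = false XNOR false = true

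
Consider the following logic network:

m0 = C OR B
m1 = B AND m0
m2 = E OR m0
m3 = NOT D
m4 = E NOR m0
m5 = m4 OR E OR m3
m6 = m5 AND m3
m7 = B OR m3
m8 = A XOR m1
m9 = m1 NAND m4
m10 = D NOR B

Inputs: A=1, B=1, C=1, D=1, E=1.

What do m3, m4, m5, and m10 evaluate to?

m3 = 0; m4 = 0; m5 = 1; m10 = 0

m0 = C OR B = 1 OR 1 = 1
m3 = NOT D = NOT 1 = 0
m4 = E NOR m0 = 1 NOR 1 = 0
m5 = m4 OR E OR m3 = 0 OR 1 OR 0 = 1
m10 = D NOR B = 1 NOR 1 = 0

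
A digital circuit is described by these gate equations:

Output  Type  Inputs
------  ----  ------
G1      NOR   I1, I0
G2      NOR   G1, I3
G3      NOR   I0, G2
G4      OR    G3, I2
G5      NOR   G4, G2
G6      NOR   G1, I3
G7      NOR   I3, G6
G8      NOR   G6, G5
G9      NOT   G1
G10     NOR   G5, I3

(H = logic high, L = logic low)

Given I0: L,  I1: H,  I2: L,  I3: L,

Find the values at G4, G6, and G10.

G4 = L  G6 = H  G10 = H

G1 = I1 NOR I0 = H NOR L = L
G2 = G1 NOR I3 = L NOR L = H
G3 = I0 NOR G2 = L NOR H = L
G4 = G3 OR I2 = L OR L = L
G5 = G4 NOR G2 = L NOR H = L
G6 = G1 NOR I3 = L NOR L = H
G10 = G5 NOR I3 = L NOR L = H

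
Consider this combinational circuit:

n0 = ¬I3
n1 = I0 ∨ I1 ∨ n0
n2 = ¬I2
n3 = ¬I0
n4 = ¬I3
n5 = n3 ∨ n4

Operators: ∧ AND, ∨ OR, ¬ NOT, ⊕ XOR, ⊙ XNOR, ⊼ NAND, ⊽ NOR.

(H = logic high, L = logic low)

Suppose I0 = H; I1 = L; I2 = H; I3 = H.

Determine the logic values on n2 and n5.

n2 = L, n5 = L

n2 = NOT I2 = NOT H = L
n3 = NOT I0 = NOT H = L
n4 = NOT I3 = NOT H = L
n5 = n3 OR n4 = L OR L = L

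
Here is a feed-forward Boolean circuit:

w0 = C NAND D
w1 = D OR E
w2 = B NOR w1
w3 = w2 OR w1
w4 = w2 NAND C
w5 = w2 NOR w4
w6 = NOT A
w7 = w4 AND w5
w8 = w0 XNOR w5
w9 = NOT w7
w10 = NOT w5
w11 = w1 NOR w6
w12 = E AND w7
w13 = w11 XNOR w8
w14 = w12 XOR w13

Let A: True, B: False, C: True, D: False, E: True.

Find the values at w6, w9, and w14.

w6 = False; w9 = True; w14 = True

w0 = C NAND D = True NAND False = True
w1 = D OR E = False OR True = True
w2 = B NOR w1 = False NOR True = False
w4 = w2 NAND C = False NAND True = True
w5 = w2 NOR w4 = False NOR True = False
w6 = NOT A = NOT True = False
w7 = w4 AND w5 = True AND False = False
w8 = w0 XNOR w5 = True XNOR False = False
w9 = NOT w7 = NOT False = True
w11 = w1 NOR w6 = True NOR False = False
w12 = E AND w7 = True AND False = False
w13 = w11 XNOR w8 = False XNOR False = True
w14 = w12 XOR w13 = False XOR True = True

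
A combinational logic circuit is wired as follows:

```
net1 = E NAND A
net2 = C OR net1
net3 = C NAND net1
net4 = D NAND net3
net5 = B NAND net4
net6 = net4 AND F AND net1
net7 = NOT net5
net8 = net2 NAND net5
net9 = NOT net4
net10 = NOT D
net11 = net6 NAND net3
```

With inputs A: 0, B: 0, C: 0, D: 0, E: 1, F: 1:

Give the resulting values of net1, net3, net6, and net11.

net1 = 1; net3 = 1; net6 = 1; net11 = 0

net1 = E NAND A = 1 NAND 0 = 1
net3 = C NAND net1 = 0 NAND 1 = 1
net4 = D NAND net3 = 0 NAND 1 = 1
net6 = net4 AND F AND net1 = 1 AND 1 AND 1 = 1
net11 = net6 NAND net3 = 1 NAND 1 = 0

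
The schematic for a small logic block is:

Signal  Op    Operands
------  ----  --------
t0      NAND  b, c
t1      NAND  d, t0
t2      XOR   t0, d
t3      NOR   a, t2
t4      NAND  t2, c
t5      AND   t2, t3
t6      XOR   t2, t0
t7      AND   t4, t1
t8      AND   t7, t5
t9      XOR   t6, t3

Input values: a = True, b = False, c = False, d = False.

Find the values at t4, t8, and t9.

t0 = b NAND c = False NAND False = True
t1 = d NAND t0 = False NAND True = True
t2 = t0 XOR d = True XOR False = True
t3 = a NOR t2 = True NOR True = False
t4 = t2 NAND c = True NAND False = True
t5 = t2 AND t3 = True AND False = False
t6 = t2 XOR t0 = True XOR True = False
t7 = t4 AND t1 = True AND True = True
t8 = t7 AND t5 = True AND False = False
t9 = t6 XOR t3 = False XOR False = False

t4 = True  t8 = False  t9 = False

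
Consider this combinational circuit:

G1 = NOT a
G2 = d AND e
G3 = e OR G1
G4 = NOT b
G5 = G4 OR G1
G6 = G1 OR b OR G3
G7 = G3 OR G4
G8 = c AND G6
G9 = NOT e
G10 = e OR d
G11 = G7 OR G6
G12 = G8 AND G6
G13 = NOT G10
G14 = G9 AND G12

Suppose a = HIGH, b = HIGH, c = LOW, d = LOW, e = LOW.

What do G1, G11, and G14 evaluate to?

G1 = LOW, G11 = HIGH, G14 = LOW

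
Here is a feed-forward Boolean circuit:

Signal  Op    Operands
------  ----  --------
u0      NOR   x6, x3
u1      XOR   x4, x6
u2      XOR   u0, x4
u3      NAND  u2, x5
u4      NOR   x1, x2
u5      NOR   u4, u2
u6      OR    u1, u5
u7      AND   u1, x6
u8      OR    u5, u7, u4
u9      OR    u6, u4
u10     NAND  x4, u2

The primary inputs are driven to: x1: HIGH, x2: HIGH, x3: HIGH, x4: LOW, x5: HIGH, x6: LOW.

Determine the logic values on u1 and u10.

u1 = LOW, u10 = HIGH

u0 = x6 NOR x3 = LOW NOR HIGH = LOW
u1 = x4 XOR x6 = LOW XOR LOW = LOW
u2 = u0 XOR x4 = LOW XOR LOW = LOW
u10 = x4 NAND u2 = LOW NAND LOW = HIGH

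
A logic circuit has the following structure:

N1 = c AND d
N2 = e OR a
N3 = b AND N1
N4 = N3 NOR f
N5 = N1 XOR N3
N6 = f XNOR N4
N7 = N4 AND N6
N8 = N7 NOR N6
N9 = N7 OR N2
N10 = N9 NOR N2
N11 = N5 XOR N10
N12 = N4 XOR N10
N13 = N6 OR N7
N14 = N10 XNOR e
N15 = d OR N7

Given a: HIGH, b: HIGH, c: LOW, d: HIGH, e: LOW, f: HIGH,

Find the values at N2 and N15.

N2 = HIGH, N15 = HIGH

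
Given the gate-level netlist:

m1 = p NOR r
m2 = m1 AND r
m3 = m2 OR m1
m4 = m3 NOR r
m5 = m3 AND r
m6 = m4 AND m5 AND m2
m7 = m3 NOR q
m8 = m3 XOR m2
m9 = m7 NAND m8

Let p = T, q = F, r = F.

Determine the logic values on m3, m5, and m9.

m3 = F  m5 = F  m9 = T

m1 = p NOR r = T NOR F = F
m2 = m1 AND r = F AND F = F
m3 = m2 OR m1 = F OR F = F
m5 = m3 AND r = F AND F = F
m7 = m3 NOR q = F NOR F = T
m8 = m3 XOR m2 = F XOR F = F
m9 = m7 NAND m8 = T NAND F = T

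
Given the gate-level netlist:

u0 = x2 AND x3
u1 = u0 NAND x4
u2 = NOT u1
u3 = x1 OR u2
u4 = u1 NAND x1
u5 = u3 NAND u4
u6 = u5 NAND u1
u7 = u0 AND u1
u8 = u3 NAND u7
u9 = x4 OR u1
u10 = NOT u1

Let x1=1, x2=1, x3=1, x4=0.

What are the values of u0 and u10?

u0 = x2 AND x3 = 1 AND 1 = 1
u1 = u0 NAND x4 = 1 NAND 0 = 1
u10 = NOT u1 = NOT 1 = 0

u0 = 1; u10 = 0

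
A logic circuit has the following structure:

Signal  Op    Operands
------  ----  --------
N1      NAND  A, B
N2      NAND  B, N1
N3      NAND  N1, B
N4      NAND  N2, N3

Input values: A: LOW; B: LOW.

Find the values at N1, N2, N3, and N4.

N1 = A NAND B = LOW NAND LOW = HIGH
N2 = B NAND N1 = LOW NAND HIGH = HIGH
N3 = N1 NAND B = HIGH NAND LOW = HIGH
N4 = N2 NAND N3 = HIGH NAND HIGH = LOW

N1 = HIGH; N2 = HIGH; N3 = HIGH; N4 = LOW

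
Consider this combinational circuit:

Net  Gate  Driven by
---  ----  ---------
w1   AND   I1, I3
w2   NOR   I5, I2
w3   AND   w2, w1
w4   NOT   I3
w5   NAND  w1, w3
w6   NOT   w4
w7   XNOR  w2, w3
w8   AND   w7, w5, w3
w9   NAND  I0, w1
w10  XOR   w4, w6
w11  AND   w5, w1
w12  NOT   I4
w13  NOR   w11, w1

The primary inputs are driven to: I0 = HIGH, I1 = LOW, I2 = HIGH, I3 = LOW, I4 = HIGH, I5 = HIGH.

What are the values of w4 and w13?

w1 = I1 AND I3 = LOW AND LOW = LOW
w2 = I5 NOR I2 = HIGH NOR HIGH = LOW
w3 = w2 AND w1 = LOW AND LOW = LOW
w4 = NOT I3 = NOT LOW = HIGH
w5 = w1 NAND w3 = LOW NAND LOW = HIGH
w11 = w5 AND w1 = HIGH AND LOW = LOW
w13 = w11 NOR w1 = LOW NOR LOW = HIGH

w4 = HIGH  w13 = HIGH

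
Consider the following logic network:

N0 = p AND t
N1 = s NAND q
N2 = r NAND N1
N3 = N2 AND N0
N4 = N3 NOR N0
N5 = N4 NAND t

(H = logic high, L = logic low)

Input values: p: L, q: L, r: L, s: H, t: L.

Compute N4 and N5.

N0 = p AND t = L AND L = L
N1 = s NAND q = H NAND L = H
N2 = r NAND N1 = L NAND H = H
N3 = N2 AND N0 = H AND L = L
N4 = N3 NOR N0 = L NOR L = H
N5 = N4 NAND t = H NAND L = H

N4 = H, N5 = H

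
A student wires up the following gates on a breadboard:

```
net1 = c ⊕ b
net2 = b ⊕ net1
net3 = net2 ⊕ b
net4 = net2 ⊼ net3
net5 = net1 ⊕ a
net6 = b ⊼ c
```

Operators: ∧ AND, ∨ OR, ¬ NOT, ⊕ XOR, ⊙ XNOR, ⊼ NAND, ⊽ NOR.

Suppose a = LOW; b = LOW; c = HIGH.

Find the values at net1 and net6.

net1 = HIGH, net6 = HIGH

net1 = c XOR b = HIGH XOR LOW = HIGH
net6 = b NAND c = LOW NAND HIGH = HIGH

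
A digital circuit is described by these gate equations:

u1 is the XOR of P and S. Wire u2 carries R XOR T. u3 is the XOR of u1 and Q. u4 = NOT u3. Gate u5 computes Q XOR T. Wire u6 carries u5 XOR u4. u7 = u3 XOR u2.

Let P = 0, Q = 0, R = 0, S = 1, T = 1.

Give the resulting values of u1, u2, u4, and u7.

u1 = P XOR S = 0 XOR 1 = 1
u2 = R XOR T = 0 XOR 1 = 1
u3 = u1 XOR Q = 1 XOR 0 = 1
u4 = NOT u3 = NOT 1 = 0
u7 = u3 XOR u2 = 1 XOR 1 = 0

u1 = 1, u2 = 1, u4 = 0, u7 = 0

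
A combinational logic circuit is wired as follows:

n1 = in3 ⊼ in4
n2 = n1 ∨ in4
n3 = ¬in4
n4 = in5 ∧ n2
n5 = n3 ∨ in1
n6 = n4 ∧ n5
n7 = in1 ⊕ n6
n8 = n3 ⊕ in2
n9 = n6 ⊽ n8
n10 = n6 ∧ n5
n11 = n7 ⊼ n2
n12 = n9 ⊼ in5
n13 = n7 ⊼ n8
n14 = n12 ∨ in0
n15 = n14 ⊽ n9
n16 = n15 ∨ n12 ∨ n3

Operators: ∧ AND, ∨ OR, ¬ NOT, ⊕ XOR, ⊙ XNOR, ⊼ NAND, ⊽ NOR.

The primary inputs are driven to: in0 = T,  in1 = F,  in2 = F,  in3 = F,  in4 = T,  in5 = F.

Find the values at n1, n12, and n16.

n1 = in3 NAND in4 = F NAND T = T
n2 = n1 OR in4 = T OR T = T
n3 = NOT in4 = NOT T = F
n4 = in5 AND n2 = F AND T = F
n5 = n3 OR in1 = F OR F = F
n6 = n4 AND n5 = F AND F = F
n8 = n3 XOR in2 = F XOR F = F
n9 = n6 NOR n8 = F NOR F = T
n12 = n9 NAND in5 = T NAND F = T
n14 = n12 OR in0 = T OR T = T
n15 = n14 NOR n9 = T NOR T = F
n16 = n15 OR n12 OR n3 = F OR T OR F = T

n1 = T  n12 = T  n16 = T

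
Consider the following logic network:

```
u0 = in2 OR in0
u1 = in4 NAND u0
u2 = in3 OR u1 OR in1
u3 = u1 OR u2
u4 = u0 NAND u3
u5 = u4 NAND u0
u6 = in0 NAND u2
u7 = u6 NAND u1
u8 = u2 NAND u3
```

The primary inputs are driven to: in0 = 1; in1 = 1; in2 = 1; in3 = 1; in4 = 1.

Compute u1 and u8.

u1 = 0  u8 = 0

u0 = in2 OR in0 = 1 OR 1 = 1
u1 = in4 NAND u0 = 1 NAND 1 = 0
u2 = in3 OR u1 OR in1 = 1 OR 0 OR 1 = 1
u3 = u1 OR u2 = 0 OR 1 = 1
u8 = u2 NAND u3 = 1 NAND 1 = 0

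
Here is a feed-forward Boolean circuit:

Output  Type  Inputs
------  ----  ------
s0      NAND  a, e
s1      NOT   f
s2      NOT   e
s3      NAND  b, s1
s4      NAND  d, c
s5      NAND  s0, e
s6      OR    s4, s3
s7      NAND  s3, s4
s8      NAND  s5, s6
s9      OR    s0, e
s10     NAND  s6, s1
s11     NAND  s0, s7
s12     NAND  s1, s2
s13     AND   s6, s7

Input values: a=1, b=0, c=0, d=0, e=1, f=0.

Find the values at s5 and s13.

s5 = 1; s13 = 0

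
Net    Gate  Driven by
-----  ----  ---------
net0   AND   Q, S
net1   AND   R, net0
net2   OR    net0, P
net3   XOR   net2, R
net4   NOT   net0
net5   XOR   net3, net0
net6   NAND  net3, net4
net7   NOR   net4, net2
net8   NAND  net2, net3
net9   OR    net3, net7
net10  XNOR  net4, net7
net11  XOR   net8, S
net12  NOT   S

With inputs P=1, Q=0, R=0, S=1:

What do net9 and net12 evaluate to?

net9 = 1, net12 = 0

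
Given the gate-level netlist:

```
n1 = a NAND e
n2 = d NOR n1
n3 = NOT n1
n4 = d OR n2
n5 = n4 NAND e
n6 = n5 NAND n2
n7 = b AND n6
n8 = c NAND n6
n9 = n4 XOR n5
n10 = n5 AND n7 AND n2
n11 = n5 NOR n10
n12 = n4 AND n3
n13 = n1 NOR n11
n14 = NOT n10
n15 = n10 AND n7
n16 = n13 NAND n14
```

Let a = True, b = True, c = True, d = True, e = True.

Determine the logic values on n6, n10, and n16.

n1 = a NAND e = True NAND True = False
n2 = d NOR n1 = True NOR False = False
n4 = d OR n2 = True OR False = True
n5 = n4 NAND e = True NAND True = False
n6 = n5 NAND n2 = False NAND False = True
n7 = b AND n6 = True AND True = True
n10 = n5 AND n7 AND n2 = False AND True AND False = False
n11 = n5 NOR n10 = False NOR False = True
n13 = n1 NOR n11 = False NOR True = False
n14 = NOT n10 = NOT False = True
n16 = n13 NAND n14 = False NAND True = True

n6 = True, n10 = False, n16 = True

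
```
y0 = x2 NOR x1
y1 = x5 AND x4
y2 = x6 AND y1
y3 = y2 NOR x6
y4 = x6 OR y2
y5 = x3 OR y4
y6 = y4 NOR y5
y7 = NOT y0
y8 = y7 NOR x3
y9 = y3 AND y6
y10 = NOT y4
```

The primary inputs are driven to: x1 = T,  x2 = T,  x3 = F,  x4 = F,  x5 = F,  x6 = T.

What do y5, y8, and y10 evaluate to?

y5 = T  y8 = F  y10 = F

y0 = x2 NOR x1 = T NOR T = F
y1 = x5 AND x4 = F AND F = F
y2 = x6 AND y1 = T AND F = F
y4 = x6 OR y2 = T OR F = T
y5 = x3 OR y4 = F OR T = T
y7 = NOT y0 = NOT F = T
y8 = y7 NOR x3 = T NOR F = F
y10 = NOT y4 = NOT T = F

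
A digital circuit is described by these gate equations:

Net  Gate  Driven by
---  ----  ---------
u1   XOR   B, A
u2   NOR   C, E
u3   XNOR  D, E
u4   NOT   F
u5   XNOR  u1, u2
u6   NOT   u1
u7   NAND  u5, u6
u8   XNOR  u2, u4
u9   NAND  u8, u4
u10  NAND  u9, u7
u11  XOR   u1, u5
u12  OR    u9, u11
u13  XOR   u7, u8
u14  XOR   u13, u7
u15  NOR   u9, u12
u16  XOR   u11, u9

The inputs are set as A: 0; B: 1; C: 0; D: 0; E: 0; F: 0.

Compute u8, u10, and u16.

u8 = 1, u10 = 1, u16 = 0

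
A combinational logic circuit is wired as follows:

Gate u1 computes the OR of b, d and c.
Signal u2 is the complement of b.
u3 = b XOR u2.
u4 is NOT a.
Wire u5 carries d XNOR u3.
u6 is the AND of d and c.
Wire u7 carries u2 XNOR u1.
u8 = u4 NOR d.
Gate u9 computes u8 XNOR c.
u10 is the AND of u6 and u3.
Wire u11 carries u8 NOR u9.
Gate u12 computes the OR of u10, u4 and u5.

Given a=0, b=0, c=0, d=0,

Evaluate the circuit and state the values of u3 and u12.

u3 = 1, u12 = 1

u2 = NOT b = NOT 0 = 1
u3 = b XOR u2 = 0 XOR 1 = 1
u4 = NOT a = NOT 0 = 1
u5 = d XNOR u3 = 0 XNOR 1 = 0
u6 = d AND c = 0 AND 0 = 0
u10 = u6 AND u3 = 0 AND 1 = 0
u12 = u10 OR u4 OR u5 = 0 OR 1 OR 0 = 1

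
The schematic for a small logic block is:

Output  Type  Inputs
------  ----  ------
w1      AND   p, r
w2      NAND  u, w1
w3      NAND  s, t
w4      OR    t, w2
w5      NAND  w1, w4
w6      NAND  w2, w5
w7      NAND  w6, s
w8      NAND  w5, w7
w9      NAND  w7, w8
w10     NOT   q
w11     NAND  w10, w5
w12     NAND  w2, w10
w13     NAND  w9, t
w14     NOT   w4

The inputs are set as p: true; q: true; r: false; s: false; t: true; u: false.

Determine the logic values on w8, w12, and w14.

w8 = false  w12 = true  w14 = false

w1 = p AND r = true AND false = false
w2 = u NAND w1 = false NAND false = true
w4 = t OR w2 = true OR true = true
w5 = w1 NAND w4 = false NAND true = true
w6 = w2 NAND w5 = true NAND true = false
w7 = w6 NAND s = false NAND false = true
w8 = w5 NAND w7 = true NAND true = false
w10 = NOT q = NOT true = false
w12 = w2 NAND w10 = true NAND false = true
w14 = NOT w4 = NOT true = false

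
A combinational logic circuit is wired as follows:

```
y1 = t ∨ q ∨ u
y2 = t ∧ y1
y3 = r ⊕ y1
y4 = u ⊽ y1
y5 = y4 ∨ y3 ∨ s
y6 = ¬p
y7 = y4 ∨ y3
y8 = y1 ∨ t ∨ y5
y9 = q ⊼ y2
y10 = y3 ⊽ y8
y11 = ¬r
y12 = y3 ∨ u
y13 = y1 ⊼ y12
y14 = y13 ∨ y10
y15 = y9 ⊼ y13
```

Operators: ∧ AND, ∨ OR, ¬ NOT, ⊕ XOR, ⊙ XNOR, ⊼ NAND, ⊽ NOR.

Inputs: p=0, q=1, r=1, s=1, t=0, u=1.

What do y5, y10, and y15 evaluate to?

y1 = t OR q OR u = 0 OR 1 OR 1 = 1
y2 = t AND y1 = 0 AND 1 = 0
y3 = r XOR y1 = 1 XOR 1 = 0
y4 = u NOR y1 = 1 NOR 1 = 0
y5 = y4 OR y3 OR s = 0 OR 0 OR 1 = 1
y8 = y1 OR t OR y5 = 1 OR 0 OR 1 = 1
y9 = q NAND y2 = 1 NAND 0 = 1
y10 = y3 NOR y8 = 0 NOR 1 = 0
y12 = y3 OR u = 0 OR 1 = 1
y13 = y1 NAND y12 = 1 NAND 1 = 0
y15 = y9 NAND y13 = 1 NAND 0 = 1

y5 = 1, y10 = 0, y15 = 1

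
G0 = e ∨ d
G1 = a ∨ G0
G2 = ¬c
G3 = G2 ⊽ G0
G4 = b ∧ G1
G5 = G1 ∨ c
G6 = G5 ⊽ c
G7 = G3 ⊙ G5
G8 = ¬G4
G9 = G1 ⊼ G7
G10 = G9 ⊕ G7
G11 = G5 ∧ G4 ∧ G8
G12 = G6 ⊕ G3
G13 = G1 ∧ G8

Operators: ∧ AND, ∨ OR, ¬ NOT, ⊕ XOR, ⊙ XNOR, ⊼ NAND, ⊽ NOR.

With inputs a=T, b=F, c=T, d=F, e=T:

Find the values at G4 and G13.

G4 = F  G13 = T

G0 = e OR d = T OR F = T
G1 = a OR G0 = T OR T = T
G4 = b AND G1 = F AND T = F
G8 = NOT G4 = NOT F = T
G13 = G1 AND G8 = T AND T = T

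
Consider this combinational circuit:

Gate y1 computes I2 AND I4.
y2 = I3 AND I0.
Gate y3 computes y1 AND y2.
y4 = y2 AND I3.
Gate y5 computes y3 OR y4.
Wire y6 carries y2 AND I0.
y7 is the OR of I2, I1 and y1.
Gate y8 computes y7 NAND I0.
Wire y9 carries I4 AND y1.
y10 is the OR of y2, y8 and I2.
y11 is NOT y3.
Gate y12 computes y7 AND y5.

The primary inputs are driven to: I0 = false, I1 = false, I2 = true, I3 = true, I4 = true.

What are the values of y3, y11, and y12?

y1 = I2 AND I4 = true AND true = true
y2 = I3 AND I0 = true AND false = false
y3 = y1 AND y2 = true AND false = false
y4 = y2 AND I3 = false AND true = false
y5 = y3 OR y4 = false OR false = false
y7 = I2 OR I1 OR y1 = true OR false OR true = true
y11 = NOT y3 = NOT false = true
y12 = y7 AND y5 = true AND false = false

y3 = false; y11 = true; y12 = false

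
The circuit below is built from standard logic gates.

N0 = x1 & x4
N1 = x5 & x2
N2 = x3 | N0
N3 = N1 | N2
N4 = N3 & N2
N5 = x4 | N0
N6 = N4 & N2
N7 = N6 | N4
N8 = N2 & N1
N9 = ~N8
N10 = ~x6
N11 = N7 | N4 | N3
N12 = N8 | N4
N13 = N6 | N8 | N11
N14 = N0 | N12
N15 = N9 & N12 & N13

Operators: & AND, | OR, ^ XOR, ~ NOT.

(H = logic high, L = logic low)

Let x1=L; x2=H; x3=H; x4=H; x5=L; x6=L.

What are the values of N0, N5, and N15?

N0 = x1 AND x4 = L AND H = L
N1 = x5 AND x2 = L AND H = L
N2 = x3 OR N0 = H OR L = H
N3 = N1 OR N2 = L OR H = H
N4 = N3 AND N2 = H AND H = H
N5 = x4 OR N0 = H OR L = H
N6 = N4 AND N2 = H AND H = H
N7 = N6 OR N4 = H OR H = H
N8 = N2 AND N1 = H AND L = L
N9 = NOT N8 = NOT L = H
N11 = N7 OR N4 OR N3 = H OR H OR H = H
N12 = N8 OR N4 = L OR H = H
N13 = N6 OR N8 OR N11 = H OR L OR H = H
N15 = N9 AND N12 AND N13 = H AND H AND H = H

N0 = L, N5 = H, N15 = H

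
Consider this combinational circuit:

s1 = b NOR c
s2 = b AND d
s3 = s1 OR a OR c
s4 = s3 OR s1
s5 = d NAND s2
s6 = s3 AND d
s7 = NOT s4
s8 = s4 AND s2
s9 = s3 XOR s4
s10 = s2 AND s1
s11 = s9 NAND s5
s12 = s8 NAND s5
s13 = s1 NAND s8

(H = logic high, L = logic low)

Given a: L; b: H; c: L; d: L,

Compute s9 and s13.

s1 = b NOR c = H NOR L = L
s2 = b AND d = H AND L = L
s3 = s1 OR a OR c = L OR L OR L = L
s4 = s3 OR s1 = L OR L = L
s8 = s4 AND s2 = L AND L = L
s9 = s3 XOR s4 = L XOR L = L
s13 = s1 NAND s8 = L NAND L = H

s9 = L; s13 = H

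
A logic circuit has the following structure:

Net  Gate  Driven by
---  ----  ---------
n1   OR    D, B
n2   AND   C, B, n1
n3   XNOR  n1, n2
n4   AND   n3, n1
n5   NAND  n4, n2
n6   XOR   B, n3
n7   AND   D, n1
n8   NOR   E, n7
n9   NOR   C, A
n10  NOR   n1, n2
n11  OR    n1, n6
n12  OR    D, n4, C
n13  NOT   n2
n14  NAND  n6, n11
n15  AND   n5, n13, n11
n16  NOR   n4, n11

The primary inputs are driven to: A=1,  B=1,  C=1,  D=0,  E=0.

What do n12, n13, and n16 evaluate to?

n12 = 1, n13 = 0, n16 = 0

n1 = D OR B = 0 OR 1 = 1
n2 = C AND B AND n1 = 1 AND 1 AND 1 = 1
n3 = n1 XNOR n2 = 1 XNOR 1 = 1
n4 = n3 AND n1 = 1 AND 1 = 1
n6 = B XOR n3 = 1 XOR 1 = 0
n11 = n1 OR n6 = 1 OR 0 = 1
n12 = D OR n4 OR C = 0 OR 1 OR 1 = 1
n13 = NOT n2 = NOT 1 = 0
n16 = n4 NOR n11 = 1 NOR 1 = 0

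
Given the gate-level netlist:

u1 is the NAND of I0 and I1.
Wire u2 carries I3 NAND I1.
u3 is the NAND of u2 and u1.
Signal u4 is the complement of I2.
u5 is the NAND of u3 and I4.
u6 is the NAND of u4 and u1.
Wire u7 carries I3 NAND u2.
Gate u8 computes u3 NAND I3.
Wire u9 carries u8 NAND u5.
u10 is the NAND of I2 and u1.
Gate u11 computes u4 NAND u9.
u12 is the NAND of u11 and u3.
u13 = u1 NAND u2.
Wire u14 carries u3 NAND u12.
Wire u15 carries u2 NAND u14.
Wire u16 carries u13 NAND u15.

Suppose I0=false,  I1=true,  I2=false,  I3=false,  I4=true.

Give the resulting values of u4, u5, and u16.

u4 = true; u5 = true; u16 = true

u1 = I0 NAND I1 = false NAND true = true
u2 = I3 NAND I1 = false NAND true = true
u3 = u2 NAND u1 = true NAND true = false
u4 = NOT I2 = NOT false = true
u5 = u3 NAND I4 = false NAND true = true
u8 = u3 NAND I3 = false NAND false = true
u9 = u8 NAND u5 = true NAND true = false
u11 = u4 NAND u9 = true NAND false = true
u12 = u11 NAND u3 = true NAND false = true
u13 = u1 NAND u2 = true NAND true = false
u14 = u3 NAND u12 = false NAND true = true
u15 = u2 NAND u14 = true NAND true = false
u16 = u13 NAND u15 = false NAND false = true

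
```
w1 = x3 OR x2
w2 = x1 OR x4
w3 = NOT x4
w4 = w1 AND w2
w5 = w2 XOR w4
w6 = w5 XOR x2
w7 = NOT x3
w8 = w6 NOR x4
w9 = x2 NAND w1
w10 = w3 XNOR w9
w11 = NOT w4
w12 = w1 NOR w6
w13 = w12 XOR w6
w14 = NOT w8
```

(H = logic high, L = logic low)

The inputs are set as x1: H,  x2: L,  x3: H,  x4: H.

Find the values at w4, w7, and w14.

w4 = H; w7 = L; w14 = H

w1 = x3 OR x2 = H OR L = H
w2 = x1 OR x4 = H OR H = H
w4 = w1 AND w2 = H AND H = H
w5 = w2 XOR w4 = H XOR H = L
w6 = w5 XOR x2 = L XOR L = L
w7 = NOT x3 = NOT H = L
w8 = w6 NOR x4 = L NOR H = L
w14 = NOT w8 = NOT L = H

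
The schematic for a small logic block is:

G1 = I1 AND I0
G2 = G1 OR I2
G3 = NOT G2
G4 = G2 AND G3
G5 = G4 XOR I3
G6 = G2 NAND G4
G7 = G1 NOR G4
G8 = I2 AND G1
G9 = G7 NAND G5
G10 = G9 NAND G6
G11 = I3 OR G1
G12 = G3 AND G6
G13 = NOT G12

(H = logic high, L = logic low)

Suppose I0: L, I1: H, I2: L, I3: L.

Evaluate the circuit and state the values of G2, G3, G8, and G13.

G2 = L, G3 = H, G8 = L, G13 = L

G1 = I1 AND I0 = H AND L = L
G2 = G1 OR I2 = L OR L = L
G3 = NOT G2 = NOT L = H
G4 = G2 AND G3 = L AND H = L
G6 = G2 NAND G4 = L NAND L = H
G8 = I2 AND G1 = L AND L = L
G12 = G3 AND G6 = H AND H = H
G13 = NOT G12 = NOT H = L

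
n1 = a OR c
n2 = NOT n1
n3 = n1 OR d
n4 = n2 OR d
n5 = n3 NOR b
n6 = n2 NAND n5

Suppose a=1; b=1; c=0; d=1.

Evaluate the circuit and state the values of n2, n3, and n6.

n1 = a OR c = 1 OR 0 = 1
n2 = NOT n1 = NOT 1 = 0
n3 = n1 OR d = 1 OR 1 = 1
n5 = n3 NOR b = 1 NOR 1 = 0
n6 = n2 NAND n5 = 0 NAND 0 = 1

n2 = 0  n3 = 1  n6 = 1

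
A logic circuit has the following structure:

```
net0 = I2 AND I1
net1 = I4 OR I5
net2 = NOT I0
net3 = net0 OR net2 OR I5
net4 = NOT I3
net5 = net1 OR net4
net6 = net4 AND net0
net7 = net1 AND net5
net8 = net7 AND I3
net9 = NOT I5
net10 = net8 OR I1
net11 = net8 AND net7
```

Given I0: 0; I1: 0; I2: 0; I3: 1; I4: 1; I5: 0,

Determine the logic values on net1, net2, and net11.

net1 = I4 OR I5 = 1 OR 0 = 1
net2 = NOT I0 = NOT 0 = 1
net4 = NOT I3 = NOT 1 = 0
net5 = net1 OR net4 = 1 OR 0 = 1
net7 = net1 AND net5 = 1 AND 1 = 1
net8 = net7 AND I3 = 1 AND 1 = 1
net11 = net8 AND net7 = 1 AND 1 = 1

net1 = 1, net2 = 1, net11 = 1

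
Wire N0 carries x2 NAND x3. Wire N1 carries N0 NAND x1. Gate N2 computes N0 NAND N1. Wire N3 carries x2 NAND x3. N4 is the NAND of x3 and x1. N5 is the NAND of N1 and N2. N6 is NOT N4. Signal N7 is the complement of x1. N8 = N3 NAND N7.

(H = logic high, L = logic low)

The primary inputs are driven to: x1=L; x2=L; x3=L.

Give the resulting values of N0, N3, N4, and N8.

N0 = H, N3 = H, N4 = H, N8 = L

N0 = x2 NAND x3 = L NAND L = H
N3 = x2 NAND x3 = L NAND L = H
N4 = x3 NAND x1 = L NAND L = H
N7 = NOT x1 = NOT L = H
N8 = N3 NAND N7 = H NAND H = L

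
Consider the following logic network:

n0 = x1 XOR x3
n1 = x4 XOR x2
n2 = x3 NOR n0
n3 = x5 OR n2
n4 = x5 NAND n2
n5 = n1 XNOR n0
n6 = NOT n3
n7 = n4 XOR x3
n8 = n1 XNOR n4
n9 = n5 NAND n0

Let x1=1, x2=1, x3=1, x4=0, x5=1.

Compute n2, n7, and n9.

n2 = 0  n7 = 0  n9 = 1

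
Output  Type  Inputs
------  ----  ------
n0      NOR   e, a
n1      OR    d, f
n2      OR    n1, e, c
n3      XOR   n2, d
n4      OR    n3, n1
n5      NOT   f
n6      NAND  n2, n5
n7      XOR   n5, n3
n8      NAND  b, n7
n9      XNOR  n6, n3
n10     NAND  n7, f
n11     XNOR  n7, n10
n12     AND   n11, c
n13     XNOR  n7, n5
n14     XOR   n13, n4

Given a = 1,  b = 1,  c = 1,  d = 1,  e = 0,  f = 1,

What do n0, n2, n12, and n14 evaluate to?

n0 = e NOR a = 0 NOR 1 = 0
n1 = d OR f = 1 OR 1 = 1
n2 = n1 OR e OR c = 1 OR 0 OR 1 = 1
n3 = n2 XOR d = 1 XOR 1 = 0
n4 = n3 OR n1 = 0 OR 1 = 1
n5 = NOT f = NOT 1 = 0
n7 = n5 XOR n3 = 0 XOR 0 = 0
n10 = n7 NAND f = 0 NAND 1 = 1
n11 = n7 XNOR n10 = 0 XNOR 1 = 0
n12 = n11 AND c = 0 AND 1 = 0
n13 = n7 XNOR n5 = 0 XNOR 0 = 1
n14 = n13 XOR n4 = 1 XOR 1 = 0

n0 = 0, n2 = 1, n12 = 0, n14 = 0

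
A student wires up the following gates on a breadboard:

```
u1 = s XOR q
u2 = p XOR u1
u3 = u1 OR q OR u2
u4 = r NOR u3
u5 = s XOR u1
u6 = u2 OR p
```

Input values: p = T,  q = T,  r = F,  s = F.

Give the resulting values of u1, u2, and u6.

u1 = s XOR q = F XOR T = T
u2 = p XOR u1 = T XOR T = F
u6 = u2 OR p = F OR T = T

u1 = T, u2 = F, u6 = T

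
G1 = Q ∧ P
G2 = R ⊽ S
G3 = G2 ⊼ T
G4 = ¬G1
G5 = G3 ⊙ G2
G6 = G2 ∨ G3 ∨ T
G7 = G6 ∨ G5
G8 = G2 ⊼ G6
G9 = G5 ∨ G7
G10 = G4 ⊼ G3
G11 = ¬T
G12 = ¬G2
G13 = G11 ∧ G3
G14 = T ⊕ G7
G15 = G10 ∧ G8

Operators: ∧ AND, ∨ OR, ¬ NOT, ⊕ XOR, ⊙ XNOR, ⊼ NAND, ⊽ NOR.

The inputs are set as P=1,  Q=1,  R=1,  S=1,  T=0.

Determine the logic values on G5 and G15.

G1 = Q AND P = 1 AND 1 = 1
G2 = R NOR S = 1 NOR 1 = 0
G3 = G2 NAND T = 0 NAND 0 = 1
G4 = NOT G1 = NOT 1 = 0
G5 = G3 XNOR G2 = 1 XNOR 0 = 0
G6 = G2 OR G3 OR T = 0 OR 1 OR 0 = 1
G8 = G2 NAND G6 = 0 NAND 1 = 1
G10 = G4 NAND G3 = 0 NAND 1 = 1
G15 = G10 AND G8 = 1 AND 1 = 1

G5 = 0, G15 = 1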